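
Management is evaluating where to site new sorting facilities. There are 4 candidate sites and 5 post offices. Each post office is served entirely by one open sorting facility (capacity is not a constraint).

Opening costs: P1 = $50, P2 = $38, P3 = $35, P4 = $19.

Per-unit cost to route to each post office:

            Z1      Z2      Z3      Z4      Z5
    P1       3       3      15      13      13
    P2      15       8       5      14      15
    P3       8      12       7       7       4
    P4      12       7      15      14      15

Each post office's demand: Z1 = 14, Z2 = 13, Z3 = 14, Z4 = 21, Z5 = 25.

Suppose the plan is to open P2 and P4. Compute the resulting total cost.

Total cost: 1055

Each post office is assigned to its cheapest site among the open ones.
{P2, P4}: Z1→P4 12·14=168, Z2→P4 7·13=91, Z3→P2 5·14=70, Z4→P2 14·21=294, Z5→P2 15·25=375. Service 998; fixed 57; total 1055.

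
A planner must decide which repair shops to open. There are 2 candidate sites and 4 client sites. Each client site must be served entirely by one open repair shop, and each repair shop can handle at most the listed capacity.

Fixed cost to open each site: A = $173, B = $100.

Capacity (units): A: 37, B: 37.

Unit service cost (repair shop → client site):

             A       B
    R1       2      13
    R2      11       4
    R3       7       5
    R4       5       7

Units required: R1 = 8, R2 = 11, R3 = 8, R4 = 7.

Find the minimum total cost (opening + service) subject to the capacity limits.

Minimum total cost: 337

Open {B}: R1→B 13·8=104, R2→B 4·11=44, R3→B 5·8=40, R4→B 7·7=49.
Loads: B carries 34/37. Service 237; fixed 100; total 337.
Next best feasible plan costs 401.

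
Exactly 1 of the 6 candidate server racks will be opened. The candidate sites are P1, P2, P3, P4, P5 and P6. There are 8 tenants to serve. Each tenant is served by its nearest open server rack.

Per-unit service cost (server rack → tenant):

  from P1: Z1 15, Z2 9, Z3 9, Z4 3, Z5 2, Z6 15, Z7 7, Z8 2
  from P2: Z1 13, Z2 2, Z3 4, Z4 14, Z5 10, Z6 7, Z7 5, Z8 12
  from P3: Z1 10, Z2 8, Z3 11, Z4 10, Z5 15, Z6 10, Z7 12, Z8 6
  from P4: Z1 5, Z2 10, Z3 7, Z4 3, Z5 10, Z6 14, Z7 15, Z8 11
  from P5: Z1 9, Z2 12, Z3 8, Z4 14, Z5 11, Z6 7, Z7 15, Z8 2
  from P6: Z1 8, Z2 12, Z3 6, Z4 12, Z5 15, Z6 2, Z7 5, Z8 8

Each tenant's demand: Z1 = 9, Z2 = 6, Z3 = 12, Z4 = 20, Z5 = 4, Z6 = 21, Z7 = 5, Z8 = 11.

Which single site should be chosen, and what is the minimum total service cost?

With exactly 1 open, each tenant uses its cheapest among the chosen.
{P6}: Z1→P6 8·9=72, Z2→P6 12·6=72, Z3→P6 6·12=72, Z4→P6 12·20=240, Z5→P6 15·4=60, Z6→P6 2·21=42, Z7→P6 5·5=25, Z8→P6 8·11=88. Service cost 671.
{P1}: service cost 737
{P4}: service cost 779
Among all 6 size-1 choices, {P6} is lowest.

Choose P6 only; total service cost 671.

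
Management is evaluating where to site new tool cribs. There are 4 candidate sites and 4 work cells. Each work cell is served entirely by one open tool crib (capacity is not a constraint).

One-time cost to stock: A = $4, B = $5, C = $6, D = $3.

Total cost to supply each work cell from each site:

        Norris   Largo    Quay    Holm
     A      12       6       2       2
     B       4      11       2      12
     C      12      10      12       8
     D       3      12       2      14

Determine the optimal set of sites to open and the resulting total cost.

For any fixed open set, each work cell goes to its cheapest open site; total = fixed + service.
{A, D}: Norris→D 3, Largo→A 6, Quay→A 2, Holm→A 2. Service 13; fixed 7; total 20.
{A, B}: service 14 + fixed 9 = 23
{A, B, D}: Norris→D 3, Largo→A 6, Quay→A 2, Holm→A 2. Service 13; fixed 12; total 25.
{A, B, C, D}: service 13 + fixed 18 = 31
No other subset beats 20.

Open A and D; minimum total cost 20.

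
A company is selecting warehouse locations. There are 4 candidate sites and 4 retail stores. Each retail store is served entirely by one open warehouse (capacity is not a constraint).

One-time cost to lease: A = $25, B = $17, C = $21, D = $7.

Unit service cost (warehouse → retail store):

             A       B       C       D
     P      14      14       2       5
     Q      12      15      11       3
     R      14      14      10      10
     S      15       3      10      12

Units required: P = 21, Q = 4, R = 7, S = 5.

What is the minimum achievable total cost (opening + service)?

Minimum total cost: 184

For any fixed open set, each retail store goes to its cheapest open site; total = fixed + service.
{B, C, D}: P→C 2·21=42, Q→D 3·4=12, R→C 10·7=70, S→B 3·5=15. Service 139; fixed 45; total 184.
{C, D}: service 174 + fixed 28 = 202
{A, B, C, D}: service 139 + fixed 70 = 209
{D}: service 247 + fixed 7 = 254
(All 15 nonempty subsets were checked; B, C and D is lowest.)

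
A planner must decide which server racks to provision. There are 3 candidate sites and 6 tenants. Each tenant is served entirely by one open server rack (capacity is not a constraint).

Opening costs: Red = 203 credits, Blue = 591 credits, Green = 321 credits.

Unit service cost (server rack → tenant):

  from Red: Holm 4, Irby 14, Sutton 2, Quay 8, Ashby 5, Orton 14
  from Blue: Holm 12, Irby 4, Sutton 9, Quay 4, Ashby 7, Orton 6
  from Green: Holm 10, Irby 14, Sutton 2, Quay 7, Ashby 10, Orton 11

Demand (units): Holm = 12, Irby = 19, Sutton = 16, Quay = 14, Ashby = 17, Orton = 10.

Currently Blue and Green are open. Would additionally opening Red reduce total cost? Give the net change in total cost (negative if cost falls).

Current service cost with {Blue, Green}: 463.
Adding Red: each tenant re-picks its cheapest; new service cost 357, saving 106.
Extra fixed cost: 203. Net change = 203 − 106 = 97.
(Totals: 1375 → 1472.)

No — net change +97 (cost rises by 97).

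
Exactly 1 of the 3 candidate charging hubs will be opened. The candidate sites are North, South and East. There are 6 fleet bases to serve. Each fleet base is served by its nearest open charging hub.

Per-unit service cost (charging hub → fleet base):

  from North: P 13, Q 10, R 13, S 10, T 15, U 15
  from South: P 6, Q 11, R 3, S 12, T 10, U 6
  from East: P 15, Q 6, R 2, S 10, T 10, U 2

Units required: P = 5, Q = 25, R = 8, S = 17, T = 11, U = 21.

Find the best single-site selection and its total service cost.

Choose East only; total service cost 563.

With exactly 1 open, each fleet base uses its cheapest among the chosen.
{East}: P→East 15·5=75, Q→East 6·25=150, R→East 2·8=16, S→East 10·17=170, T→East 10·11=110, U→East 2·21=42. Service cost 563.
{South}: service cost 769
{North}: service cost 1069
Among all 3 size-1 choices, {East} is lowest.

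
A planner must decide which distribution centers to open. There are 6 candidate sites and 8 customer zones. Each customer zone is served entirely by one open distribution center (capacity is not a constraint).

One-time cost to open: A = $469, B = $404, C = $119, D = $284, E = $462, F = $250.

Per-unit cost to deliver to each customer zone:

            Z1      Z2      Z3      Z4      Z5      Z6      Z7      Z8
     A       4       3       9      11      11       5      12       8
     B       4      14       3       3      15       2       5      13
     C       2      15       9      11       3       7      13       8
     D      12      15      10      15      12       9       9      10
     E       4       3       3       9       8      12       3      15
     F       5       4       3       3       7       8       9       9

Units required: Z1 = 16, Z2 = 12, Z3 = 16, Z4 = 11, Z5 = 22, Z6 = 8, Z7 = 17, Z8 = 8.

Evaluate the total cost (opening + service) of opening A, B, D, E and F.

Each customer zone is assigned to its cheapest site among the open ones.
{A, B, D, E, F}: Z1→A 4·16=64, Z2→A 3·12=36, Z3→B 3·16=48, Z4→B 3·11=33, Z5→F 7·22=154, Z6→B 2·8=16, Z7→E 3·17=51, Z8→A 8·8=64. Service 466; fixed 1869; total 2335.

Total cost: 2335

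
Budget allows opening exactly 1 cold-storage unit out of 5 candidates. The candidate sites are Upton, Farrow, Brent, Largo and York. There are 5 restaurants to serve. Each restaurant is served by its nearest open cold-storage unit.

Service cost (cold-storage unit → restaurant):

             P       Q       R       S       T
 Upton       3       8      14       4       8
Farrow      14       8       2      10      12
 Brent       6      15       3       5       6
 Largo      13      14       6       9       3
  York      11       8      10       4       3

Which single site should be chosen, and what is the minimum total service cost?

With exactly 1 open, each restaurant uses its cheapest among the chosen.
{Brent}: P→Brent 6, Q→Brent 15, R→Brent 3, S→Brent 5, T→Brent 6. Service cost 35.
{York}: service cost 36
{Upton}: service cost 37
Among all 5 size-1 choices, {Brent} is lowest.

Choose Brent only; total service cost 35.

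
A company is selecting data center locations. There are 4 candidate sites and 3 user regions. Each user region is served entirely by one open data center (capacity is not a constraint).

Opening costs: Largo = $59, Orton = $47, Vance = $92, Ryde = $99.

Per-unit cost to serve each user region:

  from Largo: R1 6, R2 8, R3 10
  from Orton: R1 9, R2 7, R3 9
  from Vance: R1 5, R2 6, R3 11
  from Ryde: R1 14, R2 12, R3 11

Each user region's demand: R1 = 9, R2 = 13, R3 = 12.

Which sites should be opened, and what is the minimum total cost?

For any fixed open set, each user region goes to its cheapest open site; total = fixed + service.
{Orton}: R1→Orton 9·9=81, R2→Orton 7·13=91, R3→Orton 9·12=108. Service 280; fixed 47; total 327.
{Largo}: R1→Largo 6·9=54, R2→Largo 8·13=104, R3→Largo 10·12=120. Service 278; fixed 59; total 337.
{Vance}: R1→Vance 5·9=45, R2→Vance 6·13=78, R3→Vance 11·12=132. Service 255; fixed 92; total 347.
{Largo, Orton, Vance, Ryde}: R1→Vance 5·9=45, R2→Vance 6·13=78, R3→Orton 9·12=108. Service 231; fixed 297; total 528.
(All 15 nonempty subsets were checked; Orton only is lowest.)

Open Orton only; minimum total cost 327.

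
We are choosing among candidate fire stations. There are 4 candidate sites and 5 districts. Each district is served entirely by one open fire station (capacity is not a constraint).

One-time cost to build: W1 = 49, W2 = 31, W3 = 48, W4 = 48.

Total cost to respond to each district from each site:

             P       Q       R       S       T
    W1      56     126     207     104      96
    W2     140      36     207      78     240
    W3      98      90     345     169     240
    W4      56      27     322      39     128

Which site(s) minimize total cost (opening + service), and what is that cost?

Open W1 and W4; minimum total cost 522.

For any fixed open set, each district goes to its cheapest open site; total = fixed + service.
{W1, W4}: P→W1 56, Q→W4 27, R→W1 207, S→W4 39, T→W1 96. Service 425; fixed 97; total 522.
{W2, W4}: service 457 + fixed 79 = 536
{W1, W2}: P→W1 56, Q→W2 36, R→W1 207, S→W2 78, T→W1 96. Service 473; fixed 80; total 553.
{W1, W2, W3, W4}: P→W1 56, Q→W4 27, R→W1 207, S→W4 39, T→W1 96. Service 425; fixed 176; total 601.
(All 15 nonempty subsets were checked; W1 and W4 is lowest.)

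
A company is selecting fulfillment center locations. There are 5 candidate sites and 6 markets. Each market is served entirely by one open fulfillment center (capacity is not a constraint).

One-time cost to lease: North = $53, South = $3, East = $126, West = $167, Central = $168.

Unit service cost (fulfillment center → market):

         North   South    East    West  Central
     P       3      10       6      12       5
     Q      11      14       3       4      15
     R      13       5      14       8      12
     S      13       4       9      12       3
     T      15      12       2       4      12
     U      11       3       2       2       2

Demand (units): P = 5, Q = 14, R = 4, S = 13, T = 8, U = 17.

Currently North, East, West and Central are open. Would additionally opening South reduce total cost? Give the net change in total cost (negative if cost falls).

Current service cost with {North, East, West, Central}: 178.
Adding South: each market re-picks its cheapest; new service cost 166, saving 12.
Extra fixed cost: 3. Net change = 3 − 12 = -9.
(Totals: 692 → 683.)

Yes — net change −9 (cost falls by 9).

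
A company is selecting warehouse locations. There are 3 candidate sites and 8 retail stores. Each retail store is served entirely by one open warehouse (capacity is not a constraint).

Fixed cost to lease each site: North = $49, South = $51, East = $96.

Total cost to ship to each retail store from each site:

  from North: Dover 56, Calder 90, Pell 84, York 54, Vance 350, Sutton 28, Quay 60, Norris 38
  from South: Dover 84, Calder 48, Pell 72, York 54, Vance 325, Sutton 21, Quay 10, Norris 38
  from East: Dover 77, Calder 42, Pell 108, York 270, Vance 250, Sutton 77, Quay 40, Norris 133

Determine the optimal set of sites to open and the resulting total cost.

For any fixed open set, each retail store goes to its cheapest open site; total = fixed + service.
{South}: Dover→South 84, Calder→South 48, Pell→South 72, York→South 54, Vance→South 325, Sutton→South 21, Quay→South 10, Norris→South 38. Service 652; fixed 51; total 703.
{South, East}: service 564 + fixed 147 = 711
{North, South}: service 624 + fixed 100 = 724
{North, South, East}: service 543 + fixed 196 = 739
No other subset beats 703.

Open South only; minimum total cost 703.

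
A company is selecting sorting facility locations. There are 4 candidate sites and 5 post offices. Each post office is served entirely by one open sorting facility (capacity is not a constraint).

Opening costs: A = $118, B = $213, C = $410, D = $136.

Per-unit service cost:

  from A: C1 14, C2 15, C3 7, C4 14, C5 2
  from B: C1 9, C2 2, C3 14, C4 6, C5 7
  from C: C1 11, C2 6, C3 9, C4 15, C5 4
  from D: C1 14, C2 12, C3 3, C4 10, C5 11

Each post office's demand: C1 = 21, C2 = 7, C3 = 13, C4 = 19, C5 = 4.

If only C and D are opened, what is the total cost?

Each post office is assigned to its cheapest site among the open ones.
{C, D}: C1→C 11·21=231, C2→C 6·7=42, C3→D 3·13=39, C4→D 10·19=190, C5→C 4·4=16. Service 518; fixed 546; total 1064.

Total cost: 1064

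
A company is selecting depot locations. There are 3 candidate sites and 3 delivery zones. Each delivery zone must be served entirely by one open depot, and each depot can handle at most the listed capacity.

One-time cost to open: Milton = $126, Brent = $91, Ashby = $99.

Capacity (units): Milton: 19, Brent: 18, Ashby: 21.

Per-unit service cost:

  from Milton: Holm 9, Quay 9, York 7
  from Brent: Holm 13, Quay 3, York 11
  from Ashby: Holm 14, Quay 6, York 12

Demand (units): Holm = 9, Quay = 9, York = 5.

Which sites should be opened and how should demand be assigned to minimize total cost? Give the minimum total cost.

Open {Milton, Brent}: Holm→Milton 9·9=81, Quay→Brent 3·9=27, York→Milton 7·5=35.
Loads: Milton carries 14/19, Brent carries 9/18. Service 143; fixed 217; total 360.
Next best feasible plan costs 380.

Minimum total cost: 360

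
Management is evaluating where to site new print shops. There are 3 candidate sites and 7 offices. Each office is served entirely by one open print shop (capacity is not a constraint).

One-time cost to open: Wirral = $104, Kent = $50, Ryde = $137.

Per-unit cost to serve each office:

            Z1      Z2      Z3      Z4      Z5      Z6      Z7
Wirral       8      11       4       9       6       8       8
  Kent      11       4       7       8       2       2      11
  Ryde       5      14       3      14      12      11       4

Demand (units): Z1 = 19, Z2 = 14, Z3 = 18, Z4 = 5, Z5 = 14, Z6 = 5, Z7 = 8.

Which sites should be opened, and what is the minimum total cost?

Open Kent and Ryde; minimum total cost 502.

For any fixed open set, each office goes to its cheapest open site; total = fixed + service.
{Kent, Ryde}: Z1→Ryde 5·19=95, Z2→Kent 4·14=56, Z3→Ryde 3·18=54, Z4→Kent 8·5=40, Z5→Kent 2·14=28, Z6→Kent 2·5=10, Z7→Ryde 4·8=32. Service 315; fixed 187; total 502.
{Wirral, Kent}: Z1→Wirral 8·19=152, Z2→Kent 4·14=56, Z3→Wirral 4·18=72, Z4→Kent 8·5=40, Z5→Kent 2·14=28, Z6→Kent 2·5=10, Z7→Wirral 8·8=64. Service 422; fixed 154; total 576.
{Wirral, Kent, Ryde}: service 315 + fixed 291 = 606
{Kent}: service 557 + fixed 50 = 607
(All 7 nonempty subsets were checked; Kent and Ryde is lowest.)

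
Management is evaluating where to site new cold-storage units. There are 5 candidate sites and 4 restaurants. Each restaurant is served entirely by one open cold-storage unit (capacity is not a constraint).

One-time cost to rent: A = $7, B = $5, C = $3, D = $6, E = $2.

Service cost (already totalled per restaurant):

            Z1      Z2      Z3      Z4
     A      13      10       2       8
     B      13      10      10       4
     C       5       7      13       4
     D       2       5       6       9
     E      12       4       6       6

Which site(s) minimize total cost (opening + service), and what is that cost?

Open C and E; minimum total cost 24.

For any fixed open set, each restaurant goes to its cheapest open site; total = fixed + service.
{C, E}: Z1→C 5, Z2→E 4, Z3→E 6, Z4→C 4. Service 19; fixed 5; total 24.
{C, D}: service 17 + fixed 9 = 26
{D, E}: service 18 + fixed 8 = 26
{A, B, C, D, E}: Z1→D 2, Z2→E 4, Z3→A 2, Z4→B 4. Service 12; fixed 23; total 35.
No other subset beats 24.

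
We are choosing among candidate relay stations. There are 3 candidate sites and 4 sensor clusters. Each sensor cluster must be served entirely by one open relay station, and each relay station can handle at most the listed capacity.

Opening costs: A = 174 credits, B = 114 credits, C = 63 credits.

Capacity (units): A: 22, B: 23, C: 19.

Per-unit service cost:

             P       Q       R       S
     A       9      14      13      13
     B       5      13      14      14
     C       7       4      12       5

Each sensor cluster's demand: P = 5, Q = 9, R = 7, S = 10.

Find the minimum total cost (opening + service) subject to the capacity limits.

Open {B, C}: P→B 5·5=25, Q→C 4·9=36, R→B 14·7=98, S→C 5·10=50.
Loads: B carries 12/23, C carries 19/19. Service 209; fixed 177; total 386.
Next best feasible plan costs 453.

Minimum total cost: 386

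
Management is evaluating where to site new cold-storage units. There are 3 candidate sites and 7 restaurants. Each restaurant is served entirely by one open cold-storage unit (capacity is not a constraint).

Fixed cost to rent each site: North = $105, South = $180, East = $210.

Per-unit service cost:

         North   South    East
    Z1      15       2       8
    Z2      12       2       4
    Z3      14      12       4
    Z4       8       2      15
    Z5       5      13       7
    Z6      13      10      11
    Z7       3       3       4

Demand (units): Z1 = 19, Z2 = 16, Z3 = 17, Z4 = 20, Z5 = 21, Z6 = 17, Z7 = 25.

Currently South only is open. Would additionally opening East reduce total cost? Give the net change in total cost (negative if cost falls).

Yes — net change −52 (cost falls by 52).

Current service cost with {South}: 832.
Adding East: each restaurant re-picks its cheapest; new service cost 570, saving 262.
Extra fixed cost: 210. Net change = 210 − 262 = -52.
(Totals: 1012 → 960.)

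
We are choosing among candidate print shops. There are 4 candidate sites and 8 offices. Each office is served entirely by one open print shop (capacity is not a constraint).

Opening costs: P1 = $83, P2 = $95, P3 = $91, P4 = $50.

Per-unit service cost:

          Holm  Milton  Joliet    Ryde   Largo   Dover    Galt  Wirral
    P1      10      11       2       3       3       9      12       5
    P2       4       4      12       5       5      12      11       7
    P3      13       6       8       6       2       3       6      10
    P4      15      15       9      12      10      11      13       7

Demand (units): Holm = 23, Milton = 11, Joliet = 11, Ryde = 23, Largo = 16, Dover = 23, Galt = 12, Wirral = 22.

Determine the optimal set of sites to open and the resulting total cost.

Open P1, P2 and P3; minimum total cost 779.

For any fixed open set, each office goes to its cheapest open site; total = fixed + service.
{P1, P2, P3}: Holm→P2 4·23=92, Milton→P2 4·11=44, Joliet→P1 2·11=22, Ryde→P1 3·23=69, Largo→P3 2·16=32, Dover→P3 3·23=69, Galt→P3 6·12=72, Wirral→P1 5·22=110. Service 510; fixed 269; total 779.
{P1, P2, P3, P4}: Holm→P2 4·23=92, Milton→P2 4·11=44, Joliet→P1 2·11=22, Ryde→P1 3·23=69, Largo→P3 2·16=32, Dover→P3 3·23=69, Galt→P3 6·12=72, Wirral→P1 5·22=110. Service 510; fixed 319; total 829.
{P1, P3}: service 670 + fixed 174 = 844
{P4}: service 1608 + fixed 50 = 1658
No other subset beats 779.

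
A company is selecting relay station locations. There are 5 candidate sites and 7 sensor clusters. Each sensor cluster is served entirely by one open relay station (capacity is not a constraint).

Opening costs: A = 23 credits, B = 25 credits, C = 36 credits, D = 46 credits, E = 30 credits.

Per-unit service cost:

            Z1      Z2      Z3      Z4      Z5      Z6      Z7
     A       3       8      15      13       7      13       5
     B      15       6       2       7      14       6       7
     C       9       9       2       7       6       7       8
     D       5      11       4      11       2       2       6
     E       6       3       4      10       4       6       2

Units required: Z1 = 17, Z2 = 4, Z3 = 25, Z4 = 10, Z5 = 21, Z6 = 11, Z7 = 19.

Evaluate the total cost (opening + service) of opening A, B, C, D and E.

Each sensor cluster is assigned to its cheapest site among the open ones.
{A, B, C, D, E}: Z1→A 3·17=51, Z2→E 3·4=12, Z3→B 2·25=50, Z4→B 7·10=70, Z5→D 2·21=42, Z6→D 2·11=22, Z7→E 2·19=38. Service 285; fixed 160; total 445.

Total cost: 445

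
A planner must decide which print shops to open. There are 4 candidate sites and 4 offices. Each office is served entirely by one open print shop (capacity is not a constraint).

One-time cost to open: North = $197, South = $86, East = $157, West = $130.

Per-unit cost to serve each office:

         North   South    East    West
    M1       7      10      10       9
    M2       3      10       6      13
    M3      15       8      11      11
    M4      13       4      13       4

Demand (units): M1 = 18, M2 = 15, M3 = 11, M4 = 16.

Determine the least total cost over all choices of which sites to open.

Minimum total cost: 568

For any fixed open set, each office goes to its cheapest open site; total = fixed + service.
{South}: M1→South 10·18=180, M2→South 10·15=150, M3→South 8·11=88, M4→South 4·16=64. Service 482; fixed 86; total 568.
{North, South}: M1→North 7·18=126, M2→North 3·15=45, M3→South 8·11=88, M4→South 4·16=64. Service 323; fixed 283; total 606.
{South, East}: M1→South 10·18=180, M2→East 6·15=90, M3→South 8·11=88, M4→South 4·16=64. Service 422; fixed 243; total 665.
{North, South, East, West}: M1→North 7·18=126, M2→North 3·15=45, M3→South 8·11=88, M4→South 4·16=64. Service 323; fixed 570; total 893.
(All 15 nonempty subsets were checked; South only is lowest.)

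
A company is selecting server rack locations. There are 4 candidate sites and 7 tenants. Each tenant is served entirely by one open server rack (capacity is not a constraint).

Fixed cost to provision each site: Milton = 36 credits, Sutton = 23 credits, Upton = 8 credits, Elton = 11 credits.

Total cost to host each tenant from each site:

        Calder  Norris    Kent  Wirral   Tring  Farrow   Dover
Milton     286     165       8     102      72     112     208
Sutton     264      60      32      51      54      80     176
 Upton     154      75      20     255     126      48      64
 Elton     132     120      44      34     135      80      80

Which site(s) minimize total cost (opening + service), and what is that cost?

Open Sutton, Upton and Elton; minimum total cost 454.

For any fixed open set, each tenant goes to its cheapest open site; total = fixed + service.
{Sutton, Upton, Elton}: Calder→Elton 132, Norris→Sutton 60, Kent→Upton 20, Wirral→Elton 34, Tring→Sutton 54, Farrow→Upton 48, Dover→Upton 64. Service 412; fixed 42; total 454.
{Milton, Sutton, Upton, Elton}: service 400 + fixed 78 = 478
{Sutton, Upton}: service 451 + fixed 31 = 482
{Upton}: service 742 + fixed 8 = 750
No other subset beats 454.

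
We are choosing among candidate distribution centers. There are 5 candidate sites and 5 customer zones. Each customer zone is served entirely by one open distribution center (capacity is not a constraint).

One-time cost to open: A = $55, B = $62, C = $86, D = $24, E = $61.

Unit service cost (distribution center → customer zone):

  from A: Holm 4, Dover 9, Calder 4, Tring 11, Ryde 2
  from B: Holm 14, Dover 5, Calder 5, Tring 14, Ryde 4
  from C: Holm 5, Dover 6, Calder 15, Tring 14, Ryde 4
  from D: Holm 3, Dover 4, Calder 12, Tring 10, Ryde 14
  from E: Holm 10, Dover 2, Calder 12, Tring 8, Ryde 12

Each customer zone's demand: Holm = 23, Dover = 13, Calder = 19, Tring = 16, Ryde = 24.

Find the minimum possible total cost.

Minimum total cost: 484

For any fixed open set, each customer zone goes to its cheapest open site; total = fixed + service.
{A, D}: Holm→D 3·23=69, Dover→D 4·13=52, Calder→A 4·19=76, Tring→D 10·16=160, Ryde→A 2·24=48. Service 405; fixed 79; total 484.
{A, E}: service 370 + fixed 116 = 486
{A, D, E}: service 347 + fixed 140 = 487
{A, B, C, D, E}: service 347 + fixed 288 = 635
No other subset beats 484.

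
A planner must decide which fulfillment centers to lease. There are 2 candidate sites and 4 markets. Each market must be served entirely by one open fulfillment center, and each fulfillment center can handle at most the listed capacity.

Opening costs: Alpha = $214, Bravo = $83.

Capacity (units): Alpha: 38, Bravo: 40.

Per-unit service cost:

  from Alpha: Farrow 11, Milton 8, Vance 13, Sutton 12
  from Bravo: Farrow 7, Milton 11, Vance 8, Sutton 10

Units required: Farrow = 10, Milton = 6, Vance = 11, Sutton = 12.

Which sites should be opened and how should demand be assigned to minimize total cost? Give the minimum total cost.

Open {Bravo}: Farrow→Bravo 7·10=70, Milton→Bravo 11·6=66, Vance→Bravo 8·11=88, Sutton→Bravo 10·12=120.
Loads: Bravo carries 39/40. Service 344; fixed 83; total 427.
Next best feasible plan costs 623.

Minimum total cost: 427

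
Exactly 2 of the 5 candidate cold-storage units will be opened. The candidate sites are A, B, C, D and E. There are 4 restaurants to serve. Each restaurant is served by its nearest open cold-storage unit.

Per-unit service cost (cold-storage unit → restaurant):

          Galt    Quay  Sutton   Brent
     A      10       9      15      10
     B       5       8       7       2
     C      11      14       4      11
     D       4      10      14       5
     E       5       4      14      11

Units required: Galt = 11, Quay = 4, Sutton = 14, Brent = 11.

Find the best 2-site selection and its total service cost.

Choose B and C; total service cost 165.

With exactly 2 open, each restaurant uses its cheapest among the chosen.
{B, C}: Galt→B 5·11=55, Quay→B 8·4=32, Sutton→C 4·14=56, Brent→B 2·11=22. Service cost 165.
{B, E}: service cost 191
{C, D}: service cost 195
Among all 10 size-2 choices, {B, C} is lowest.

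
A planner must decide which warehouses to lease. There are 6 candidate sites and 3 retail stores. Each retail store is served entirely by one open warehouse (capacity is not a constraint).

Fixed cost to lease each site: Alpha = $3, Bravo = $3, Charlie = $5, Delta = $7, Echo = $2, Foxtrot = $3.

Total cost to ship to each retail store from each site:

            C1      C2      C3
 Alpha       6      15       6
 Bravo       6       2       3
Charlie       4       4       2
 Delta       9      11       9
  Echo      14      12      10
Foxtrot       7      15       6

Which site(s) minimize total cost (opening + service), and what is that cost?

Open Bravo only; minimum total cost 14.

For any fixed open set, each retail store goes to its cheapest open site; total = fixed + service.
{Bravo}: C1→Bravo 6, C2→Bravo 2, C3→Bravo 3. Service 11; fixed 3; total 14.
{Charlie}: service 10 + fixed 5 = 15
{Bravo, Charlie}: service 8 + fixed 8 = 16
{Alpha, Bravo, Charlie, Delta, Echo, Foxtrot}: service 8 + fixed 23 = 31
No other subset beats 14.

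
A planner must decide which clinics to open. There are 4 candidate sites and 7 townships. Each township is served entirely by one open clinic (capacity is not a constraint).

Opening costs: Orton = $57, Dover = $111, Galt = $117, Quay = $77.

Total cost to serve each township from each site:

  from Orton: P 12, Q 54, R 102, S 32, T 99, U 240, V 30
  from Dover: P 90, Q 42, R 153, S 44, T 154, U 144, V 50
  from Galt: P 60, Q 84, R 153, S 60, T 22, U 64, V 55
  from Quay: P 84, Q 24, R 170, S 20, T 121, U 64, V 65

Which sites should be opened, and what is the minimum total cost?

Open Orton and Quay; minimum total cost 485.

For any fixed open set, each township goes to its cheapest open site; total = fixed + service.
{Orton, Quay}: P→Orton 12, Q→Quay 24, R→Orton 102, S→Quay 20, T→Orton 99, U→Quay 64, V→Orton 30. Service 351; fixed 134; total 485.
{Orton, Galt}: P→Orton 12, Q→Orton 54, R→Orton 102, S→Orton 32, T→Galt 22, U→Galt 64, V→Orton 30. Service 316; fixed 174; total 490.
{Orton, Galt, Quay}: service 274 + fixed 251 = 525
{Orton, Dover, Galt, Quay}: P→Orton 12, Q→Quay 24, R→Orton 102, S→Quay 20, T→Galt 22, U→Galt 64, V→Orton 30. Service 274; fixed 362; total 636.
(All 15 nonempty subsets were checked; Orton and Quay is lowest.)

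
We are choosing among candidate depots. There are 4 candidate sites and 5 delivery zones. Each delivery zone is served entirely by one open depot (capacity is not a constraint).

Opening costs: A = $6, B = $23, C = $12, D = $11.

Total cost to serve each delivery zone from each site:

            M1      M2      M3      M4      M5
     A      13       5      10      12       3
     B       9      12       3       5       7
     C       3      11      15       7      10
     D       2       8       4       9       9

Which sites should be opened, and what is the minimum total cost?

For any fixed open set, each delivery zone goes to its cheapest open site; total = fixed + service.
{A, D}: M1→D 2, M2→A 5, M3→D 4, M4→D 9, M5→A 3. Service 23; fixed 17; total 40.
{D}: service 32 + fixed 11 = 43
{A, C}: M1→C 3, M2→A 5, M3→A 10, M4→C 7, M5→A 3. Service 28; fixed 18; total 46.
{A, B, C, D}: service 18 + fixed 52 = 70
No other subset beats 40.

Open A and D; minimum total cost 40.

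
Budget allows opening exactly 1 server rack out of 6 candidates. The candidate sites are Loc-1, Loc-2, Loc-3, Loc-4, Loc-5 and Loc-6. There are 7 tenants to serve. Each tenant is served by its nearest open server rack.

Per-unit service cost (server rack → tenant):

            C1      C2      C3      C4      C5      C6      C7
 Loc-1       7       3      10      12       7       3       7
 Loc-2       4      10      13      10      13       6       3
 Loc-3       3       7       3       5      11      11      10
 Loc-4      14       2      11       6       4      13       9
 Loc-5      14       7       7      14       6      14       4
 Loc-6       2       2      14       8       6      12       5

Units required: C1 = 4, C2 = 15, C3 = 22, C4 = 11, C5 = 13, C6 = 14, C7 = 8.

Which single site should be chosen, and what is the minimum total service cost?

With exactly 1 open, each tenant uses its cheapest among the chosen.
{Loc-1}: C1→Loc-1 7·4=28, C2→Loc-1 3·15=45, C3→Loc-1 10·22=220, C4→Loc-1 12·11=132, C5→Loc-1 7·13=91, C6→Loc-1 3·14=42, C7→Loc-1 7·8=56. Service cost 614.
{Loc-3}: service cost 615
{Loc-4}: service cost 700
Among all 6 size-1 choices, {Loc-1} is lowest.

Choose Loc-1 only; total service cost 614.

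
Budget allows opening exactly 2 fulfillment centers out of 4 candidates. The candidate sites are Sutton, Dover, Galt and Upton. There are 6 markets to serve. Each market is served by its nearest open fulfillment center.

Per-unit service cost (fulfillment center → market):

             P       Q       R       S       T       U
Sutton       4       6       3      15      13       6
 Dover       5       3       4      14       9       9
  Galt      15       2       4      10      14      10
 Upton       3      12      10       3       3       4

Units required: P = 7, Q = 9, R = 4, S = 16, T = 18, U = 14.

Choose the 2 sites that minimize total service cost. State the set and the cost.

With exactly 2 open, each market uses its cheapest among the chosen.
{Galt, Upton}: P→Upton 3·7=21, Q→Galt 2·9=18, R→Galt 4·4=16, S→Upton 3·16=48, T→Upton 3·18=54, U→Upton 4·14=56. Service cost 213.
{Dover, Upton}: service cost 222
{Sutton, Upton}: service cost 245
Among all 6 size-2 choices, {Galt, Upton} is lowest.

Choose Galt and Upton; total service cost 213.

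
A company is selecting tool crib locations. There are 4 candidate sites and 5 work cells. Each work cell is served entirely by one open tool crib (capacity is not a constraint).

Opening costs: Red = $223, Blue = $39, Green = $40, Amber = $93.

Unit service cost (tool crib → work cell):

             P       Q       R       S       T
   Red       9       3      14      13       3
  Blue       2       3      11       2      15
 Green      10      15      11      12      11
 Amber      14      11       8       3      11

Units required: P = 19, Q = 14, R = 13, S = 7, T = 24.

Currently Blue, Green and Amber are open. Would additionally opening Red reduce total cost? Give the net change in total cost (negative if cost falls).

Current service cost with {Blue, Green, Amber}: 462.
Adding Red: each work cell re-picks its cheapest; new service cost 270, saving 192.
Extra fixed cost: 223. Net change = 223 − 192 = 31.
(Totals: 634 → 665.)

No — net change +31 (cost rises by 31).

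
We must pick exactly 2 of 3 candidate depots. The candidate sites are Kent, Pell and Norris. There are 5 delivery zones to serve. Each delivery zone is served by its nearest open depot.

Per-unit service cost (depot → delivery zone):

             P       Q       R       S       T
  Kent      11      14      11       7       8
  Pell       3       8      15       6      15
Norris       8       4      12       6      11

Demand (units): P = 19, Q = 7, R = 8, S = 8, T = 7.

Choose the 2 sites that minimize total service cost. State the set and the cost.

Choose Kent and Pell; total service cost 305.

With exactly 2 open, each delivery zone uses its cheapest among the chosen.
{Kent, Pell}: P→Pell 3·19=57, Q→Pell 8·7=56, R→Kent 11·8=88, S→Pell 6·8=48, T→Kent 8·7=56. Service cost 305.
{Pell, Norris}: service cost 306
{Kent, Norris}: service cost 372
Among all 3 size-2 choices, {Kent, Pell} is lowest.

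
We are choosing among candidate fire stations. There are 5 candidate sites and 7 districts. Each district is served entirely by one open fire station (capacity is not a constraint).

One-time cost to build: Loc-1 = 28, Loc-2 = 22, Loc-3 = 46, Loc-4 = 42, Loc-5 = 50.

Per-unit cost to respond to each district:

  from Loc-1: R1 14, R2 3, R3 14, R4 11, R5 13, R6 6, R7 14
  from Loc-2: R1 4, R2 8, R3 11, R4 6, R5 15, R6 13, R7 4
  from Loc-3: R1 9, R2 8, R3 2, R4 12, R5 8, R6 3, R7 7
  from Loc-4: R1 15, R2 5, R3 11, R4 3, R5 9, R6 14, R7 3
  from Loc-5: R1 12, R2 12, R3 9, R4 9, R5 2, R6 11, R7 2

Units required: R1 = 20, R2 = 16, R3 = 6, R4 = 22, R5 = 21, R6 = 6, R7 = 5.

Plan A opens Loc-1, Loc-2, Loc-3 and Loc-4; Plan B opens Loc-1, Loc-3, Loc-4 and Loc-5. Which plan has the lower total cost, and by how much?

Plan B is cheaper by 3.

Plan A: {Loc-1, Loc-2, Loc-3, Loc-4}: R1→Loc-2 4·20=80, R2→Loc-1 3·16=48, R3→Loc-3 2·6=12, R4→Loc-4 3·22=66, R5→Loc-3 8·21=168, R6→Loc-3 3·6=18, R7→Loc-4 3·5=15. Service 407; fixed 138; total 545.
Plan B: {Loc-1, Loc-3, Loc-4, Loc-5}: R1→Loc-3 9·20=180, R2→Loc-1 3·16=48, R3→Loc-3 2·6=12, R4→Loc-4 3·22=66, R5→Loc-5 2·21=42, R6→Loc-3 3·6=18, R7→Loc-5 2·5=10. Service 376; fixed 166; total 542.
Difference: |545 − 542| = 3.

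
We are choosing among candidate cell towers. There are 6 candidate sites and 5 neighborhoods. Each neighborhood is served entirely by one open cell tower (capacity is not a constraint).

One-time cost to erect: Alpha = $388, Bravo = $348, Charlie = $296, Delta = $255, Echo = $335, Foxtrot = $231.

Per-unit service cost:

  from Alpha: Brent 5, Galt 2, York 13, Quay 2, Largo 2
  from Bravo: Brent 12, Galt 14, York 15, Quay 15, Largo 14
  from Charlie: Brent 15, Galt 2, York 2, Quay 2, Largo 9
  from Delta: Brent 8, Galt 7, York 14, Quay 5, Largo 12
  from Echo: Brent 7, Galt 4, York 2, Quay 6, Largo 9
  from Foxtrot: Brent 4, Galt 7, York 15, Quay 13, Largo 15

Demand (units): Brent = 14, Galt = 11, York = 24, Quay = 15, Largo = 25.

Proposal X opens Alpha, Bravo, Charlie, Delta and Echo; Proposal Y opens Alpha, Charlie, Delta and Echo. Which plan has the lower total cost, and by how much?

Proposal X: {Alpha, Bravo, Charlie, Delta, Echo}: Brent→Alpha 5·14=70, Galt→Alpha 2·11=22, York→Charlie 2·24=48, Quay→Alpha 2·15=30, Largo→Alpha 2·25=50. Service 220; fixed 1622; total 1842.
Proposal Y: {Alpha, Charlie, Delta, Echo}: Brent→Alpha 5·14=70, Galt→Alpha 2·11=22, York→Charlie 2·24=48, Quay→Alpha 2·15=30, Largo→Alpha 2·25=50. Service 220; fixed 1274; total 1494.
Difference: |1842 − 1494| = 348.

Proposal Y is cheaper by 348.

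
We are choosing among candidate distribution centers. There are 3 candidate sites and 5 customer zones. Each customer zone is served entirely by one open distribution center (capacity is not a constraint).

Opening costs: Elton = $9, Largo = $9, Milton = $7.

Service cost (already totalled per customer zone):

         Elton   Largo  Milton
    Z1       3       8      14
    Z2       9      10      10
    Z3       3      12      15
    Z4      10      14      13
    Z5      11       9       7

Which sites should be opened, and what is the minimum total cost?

For any fixed open set, each customer zone goes to its cheapest open site; total = fixed + service.
{Elton}: Z1→Elton 3, Z2→Elton 9, Z3→Elton 3, Z4→Elton 10, Z5→Elton 11. Service 36; fixed 9; total 45.
{Elton, Milton}: service 32 + fixed 16 = 48
{Elton, Largo}: Z1→Elton 3, Z2→Elton 9, Z3→Elton 3, Z4→Elton 10, Z5→Largo 9. Service 34; fixed 18; total 52.
{Elton, Largo, Milton}: service 32 + fixed 25 = 57
(All 7 nonempty subsets were checked; Elton only is lowest.)

Open Elton only; minimum total cost 45.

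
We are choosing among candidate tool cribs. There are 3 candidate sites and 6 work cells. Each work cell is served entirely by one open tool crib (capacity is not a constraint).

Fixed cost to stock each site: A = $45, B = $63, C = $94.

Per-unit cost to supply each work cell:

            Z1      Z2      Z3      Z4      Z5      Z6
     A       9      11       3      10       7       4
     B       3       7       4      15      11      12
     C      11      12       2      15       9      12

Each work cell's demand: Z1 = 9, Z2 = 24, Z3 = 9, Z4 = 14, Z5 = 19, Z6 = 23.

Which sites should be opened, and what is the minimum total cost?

Open A and B; minimum total cost 695.

For any fixed open set, each work cell goes to its cheapest open site; total = fixed + service.
{A, B}: Z1→B 3·9=27, Z2→B 7·24=168, Z3→A 3·9=27, Z4→A 10·14=140, Z5→A 7·19=133, Z6→A 4·23=92. Service 587; fixed 108; total 695.
{A, B, C}: service 578 + fixed 202 = 780
{A}: service 737 + fixed 45 = 782
No other subset beats 695.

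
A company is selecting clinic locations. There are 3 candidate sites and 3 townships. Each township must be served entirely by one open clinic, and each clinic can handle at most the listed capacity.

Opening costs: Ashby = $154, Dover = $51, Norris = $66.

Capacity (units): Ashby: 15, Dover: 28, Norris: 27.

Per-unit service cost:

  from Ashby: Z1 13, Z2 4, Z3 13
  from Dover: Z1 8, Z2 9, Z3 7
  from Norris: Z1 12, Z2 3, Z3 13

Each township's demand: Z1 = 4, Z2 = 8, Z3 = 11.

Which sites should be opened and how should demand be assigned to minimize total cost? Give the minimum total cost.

Open {Dover}: Z1→Dover 8·4=32, Z2→Dover 9·8=72, Z3→Dover 7·11=77.
Loads: Dover carries 23/28. Service 181; fixed 51; total 232.
Next best feasible plan costs 250.

Minimum total cost: 232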